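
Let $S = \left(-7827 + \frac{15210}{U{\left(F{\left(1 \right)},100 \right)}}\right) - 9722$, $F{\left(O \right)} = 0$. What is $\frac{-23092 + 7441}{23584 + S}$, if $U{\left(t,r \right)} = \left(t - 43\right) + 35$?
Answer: $- \frac{62604}{16535} \approx -3.7862$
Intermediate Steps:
$U{\left(t,r \right)} = -8 + t$ ($U{\left(t,r \right)} = \left(-43 + t\right) + 35 = -8 + t$)
$S = - \frac{77801}{4}$ ($S = \left(-7827 + \frac{15210}{-8 + 0}\right) - 9722 = \left(-7827 + \frac{15210}{-8}\right) - 9722 = \left(-7827 + 15210 \left(- \frac{1}{8}\right)\right) - 9722 = \left(-7827 - \frac{7605}{4}\right) - 9722 = - \frac{38913}{4} - 9722 = - \frac{77801}{4} \approx -19450.0$)
$\frac{-23092 + 7441}{23584 + S} = \frac{-23092 + 7441}{23584 - \frac{77801}{4}} = - \frac{15651}{\frac{16535}{4}} = \left(-15651\right) \frac{4}{16535} = - \frac{62604}{16535}$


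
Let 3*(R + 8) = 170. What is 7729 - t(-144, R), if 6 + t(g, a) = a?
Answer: 23059/3 ≈ 7686.3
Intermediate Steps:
R = 146/3 (R = -8 + (⅓)*170 = -8 + 170/3 = 146/3 ≈ 48.667)
t(g, a) = -6 + a
7729 - t(-144, R) = 7729 - (-6 + 146/3) = 7729 - 1*128/3 = 7729 - 128/3 = 23059/3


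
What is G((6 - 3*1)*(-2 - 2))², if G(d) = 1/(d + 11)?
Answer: 1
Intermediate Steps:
G(d) = 1/(11 + d)
G((6 - 3*1)*(-2 - 2))² = (1/(11 + (6 - 3*1)*(-2 - 2)))² = (1/(11 + (6 - 3)*(-4)))² = (1/(11 + 3*(-4)))² = (1/(11 - 12))² = (1/(-1))² = (-1)² = 1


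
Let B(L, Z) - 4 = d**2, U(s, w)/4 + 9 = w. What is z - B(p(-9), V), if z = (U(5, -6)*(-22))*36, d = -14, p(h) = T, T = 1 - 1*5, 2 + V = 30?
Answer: 47320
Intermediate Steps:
V = 28 (V = -2 + 30 = 28)
T = -4 (T = 1 - 5 = -4)
U(s, w) = -36 + 4*w
p(h) = -4
z = 47520 (z = ((-36 + 4*(-6))*(-22))*36 = ((-36 - 24)*(-22))*36 = -60*(-22)*36 = 1320*36 = 47520)
B(L, Z) = 200 (B(L, Z) = 4 + (-14)**2 = 4 + 196 = 200)
z - B(p(-9), V) = 47520 - 1*200 = 47520 - 200 = 47320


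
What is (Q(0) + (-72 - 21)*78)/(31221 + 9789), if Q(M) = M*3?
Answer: -1209/6835 ≈ -0.17688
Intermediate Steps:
Q(M) = 3*M
(Q(0) + (-72 - 21)*78)/(31221 + 9789) = (3*0 + (-72 - 21)*78)/(31221 + 9789) = (0 - 93*78)/41010 = (0 - 7254)*(1/41010) = -7254*1/41010 = -1209/6835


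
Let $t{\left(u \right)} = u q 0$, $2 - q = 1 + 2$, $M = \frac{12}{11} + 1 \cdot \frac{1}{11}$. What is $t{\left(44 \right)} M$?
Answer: $0$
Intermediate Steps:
$M = \frac{13}{11}$ ($M = 12 \cdot \frac{1}{11} + 1 \cdot \frac{1}{11} = \frac{12}{11} + \frac{1}{11} = \frac{13}{11} \approx 1.1818$)
$q = -1$ ($q = 2 - \left(1 + 2\right) = 2 - 3 = -1$)
$t{\left(u \right)} = 0$ ($t{\left(u \right)} = u \left(-1\right) 0 = - u 0 = 0$)
$t{\left(44 \right)} M = 0 \cdot \frac{13}{11} = 0$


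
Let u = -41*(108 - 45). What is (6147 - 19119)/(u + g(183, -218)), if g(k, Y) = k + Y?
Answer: 6486/1309 ≈ 4.9549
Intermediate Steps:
g(k, Y) = Y + k
u = -2583 (u = -41*63 = -2583)
(6147 - 19119)/(u + g(183, -218)) = (6147 - 19119)/(-2583 + (-218 + 183)) = -12972/(-2583 - 35) = -12972/(-2618) = -12972*(-1/2618) = 6486/1309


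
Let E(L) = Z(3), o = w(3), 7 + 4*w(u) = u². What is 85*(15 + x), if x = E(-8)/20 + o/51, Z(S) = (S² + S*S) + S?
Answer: 16381/12 ≈ 1365.1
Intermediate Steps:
w(u) = -7/4 + u²/4
o = ½ (o = -7/4 + (¼)*3² = -7/4 + (¼)*9 = -7/4 + 9/4 = ½ ≈ 0.50000)
Z(S) = S + 2*S² (Z(S) = (S² + S²) + S = 2*S² + S = S + 2*S²)
E(L) = 21 (E(L) = 3*(1 + 2*3) = 3*(1 + 6) = 3*7 = 21)
x = 1081/1020 (x = 21/20 + (½)/51 = 21*(1/20) + (½)*(1/51) = 21/20 + 1/102 = 1081/1020 ≈ 1.0598)
85*(15 + x) = 85*(15 + 1081/1020) = 85*(16381/1020) = 16381/12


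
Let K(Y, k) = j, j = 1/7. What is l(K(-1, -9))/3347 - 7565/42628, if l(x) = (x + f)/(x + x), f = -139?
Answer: -46037263/142675916 ≈ -0.32267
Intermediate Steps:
j = 1/7 ≈ 0.14286
K(Y, k) = 1/7
l(x) = (-139 + x)/(2*x) (l(x) = (x - 139)/(x + x) = (-139 + x)/((2*x)) = (-139 + x)*(1/(2*x)) = (-139 + x)/(2*x))
l(K(-1, -9))/3347 - 7565/42628 = ((-139 + 1/7)/(2*(1/7)))/3347 - 7565/42628 = ((1/2)*7*(-972/7))*(1/3347) - 7565*1/42628 = -486*1/3347 - 7565/42628 = -486/3347 - 7565/42628 = -46037263/142675916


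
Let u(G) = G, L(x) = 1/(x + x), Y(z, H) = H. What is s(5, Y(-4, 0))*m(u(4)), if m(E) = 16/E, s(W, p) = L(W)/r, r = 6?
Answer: 1/15 ≈ 0.066667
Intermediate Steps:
L(x) = 1/(2*x)
s(W, p) = 1/(12*W) (s(W, p) = (1/(2*W))/6 = (1/(2*W))*(1/6) = 1/(12*W))
s(5, Y(-4, 0))*m(u(4)) = ((1/12)/5)*(16/4) = ((1/12)*(1/5))*(16*(1/4)) = (1/60)*4 = 1/15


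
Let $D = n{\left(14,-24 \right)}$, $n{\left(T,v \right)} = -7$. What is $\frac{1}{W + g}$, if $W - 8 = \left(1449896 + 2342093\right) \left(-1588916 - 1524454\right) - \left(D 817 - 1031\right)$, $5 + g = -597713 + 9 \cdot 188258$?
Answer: $- \frac{1}{11805863689568} \approx -8.4704 \cdot 10^{-14}$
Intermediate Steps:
$D = -7$
$g = 1096604$ ($g = -5 + \left(-597713 + 9 \cdot 188258\right) = -5 + \left(-597713 + 1694322\right) = -5 + 1096609 = 1096604$)
$W = -11805864786172$ ($W = 8 - \left(-1031 - 5719 - \left(1449896 + 2342093\right) \left(-1588916 - 1524454\right)\right) = 8 + \left(3791989 \left(-3113370\right) - \left(-5719 - 1031\right)\right) = 8 - 11805864786180 = -11805864786172$)
$\frac{1}{W + g} = \frac{1}{-11805864786172 + 1096604} = \frac{1}{-11805863689568} = - \frac{1}{11805863689568}$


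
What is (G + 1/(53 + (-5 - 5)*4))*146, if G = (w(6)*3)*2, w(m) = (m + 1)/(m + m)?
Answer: 6789/13 ≈ 522.23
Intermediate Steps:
w(m) = (1 + m)/(2*m) (w(m) = (1 + m)/((2*m)) = (1 + m)*(1/(2*m)) = (1 + m)/(2*m))
G = 7/2 (G = (((½)*(1 + 6)/6)*3)*2 = (((½)*(⅙)*7)*3)*2 = ((7/12)*3)*2 = (7/4)*2 = 7/2 ≈ 3.5000)
(G + 1/(53 + (-5 - 5)*4))*146 = (7/2 + 1/(53 + (-5 - 5)*4))*146 = (7/2 + 1/(53 - 10*4))*146 = (7/2 + 1/(53 - 40))*146 = (7/2 + 1/13)*146 = (93/26)*146 = 6789/13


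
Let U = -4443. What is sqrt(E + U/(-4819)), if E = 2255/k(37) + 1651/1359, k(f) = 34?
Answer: sqrt(377144106090297814)/74222238 ≈ 8.2741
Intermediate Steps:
E = 3120679/46206 (E = 2255/34 + 1651/1359 = 3120679/46206 ≈ 67.538)
sqrt(E + U/(-4819)) = sqrt(3120679/46206 - 4443/(-4819)) = sqrt(3120679/46206 - 4443*(-1/4819)) = sqrt(3120679/46206 + 4443/4819) = sqrt(15243845359/222666714) = sqrt(377144106090297814)/74222238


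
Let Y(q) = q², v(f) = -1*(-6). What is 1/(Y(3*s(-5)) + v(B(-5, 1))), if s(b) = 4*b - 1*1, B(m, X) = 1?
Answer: 1/3975 ≈ 0.00025157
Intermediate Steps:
s(b) = -1 + 4*b (s(b) = 4*b - 1 = -1 + 4*b)
v(f) = 6
1/(Y(3*s(-5)) + v(B(-5, 1))) = 1/((3*(-1 + 4*(-5)))² + 6) = 1/((3*(-1 - 20))² + 6) = 1/((3*(-21))² + 6) = 1/((-63)² + 6) = 1/(3969 + 6) = 1/3975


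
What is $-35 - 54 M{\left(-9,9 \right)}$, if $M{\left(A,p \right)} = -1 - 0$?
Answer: $19$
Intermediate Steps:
$M{\left(A,p \right)} = -1$ ($M{\left(A,p \right)} = -1 + 0 = -1$)
$-35 - 54 M{\left(-9,9 \right)} = -35 - -54 = -35 + 54 = 19$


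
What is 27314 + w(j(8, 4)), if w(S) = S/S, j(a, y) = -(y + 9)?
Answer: 27315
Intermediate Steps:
j(a, y) = -9 - y (j(a, y) = -(9 + y) = -9 - y)
w(S) = 1
27314 + w(j(8, 4)) = 27314 + 1 = 27315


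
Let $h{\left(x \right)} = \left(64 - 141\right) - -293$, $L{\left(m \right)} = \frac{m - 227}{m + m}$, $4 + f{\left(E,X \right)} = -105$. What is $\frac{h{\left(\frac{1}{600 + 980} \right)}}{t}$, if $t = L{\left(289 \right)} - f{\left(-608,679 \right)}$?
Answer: $\frac{15606}{7883} \approx 1.9797$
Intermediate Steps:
$f{\left(E,X \right)} = -109$ ($f{\left(E,X \right)} = -4 - 105 = -109$)
$L{\left(m \right)} = \frac{-227 + m}{2 m}$
$h{\left(x \right)} = 216$ ($h{\left(x \right)} = -77 + 293 = 216$)
$t = \frac{31532}{289}$ ($t = \frac{-227 + 289}{2 \cdot 289} - -109 = \frac{1}{2} \cdot \frac{1}{289} \cdot 62 + 109 = \frac{31}{289} + 109 = \frac{31532}{289} \approx 109.11$)
$\frac{h{\left(\frac{1}{600 + 980} \right)}}{t} = \frac{216}{\frac{31532}{289}} = 216 \cdot \frac{289}{31532} = \frac{15606}{7883}$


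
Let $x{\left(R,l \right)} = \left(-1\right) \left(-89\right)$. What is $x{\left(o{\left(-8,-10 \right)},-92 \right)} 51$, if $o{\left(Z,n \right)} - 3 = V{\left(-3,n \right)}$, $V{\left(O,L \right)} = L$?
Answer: $4539$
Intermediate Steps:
$o{\left(Z,n \right)} = 3 + n$
$x{\left(R,l \right)} = 89$
$x{\left(o{\left(-8,-10 \right)},-92 \right)} 51 = 89 \cdot 51 = 4539$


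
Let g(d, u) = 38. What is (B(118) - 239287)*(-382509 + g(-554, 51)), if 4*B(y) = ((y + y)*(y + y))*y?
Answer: -536891753895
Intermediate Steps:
B(y) = y³ (B(y) = (((y + y)*(y + y))*y)/4 = (((2*y)*(2*y))*y)/4 = ((4*y²)*y)/4 = (4*y³)/4 = y³)
(B(118) - 239287)*(-382509 + g(-554, 51)) = (118³ - 239287)*(-382509 + 38) = (1643032 - 239287)*(-382471) = 1403745*(-382471) = -536891753895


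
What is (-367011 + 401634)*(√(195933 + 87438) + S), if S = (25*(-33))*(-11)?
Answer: 314203725 + 34623*√283371 ≈ 3.3263e+8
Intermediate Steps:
S = 9075 (S = -825*(-11) = 9075)
(-367011 + 401634)*(√(195933 + 87438) + S) = (-367011 + 401634)*(√(195933 + 87438) + 9075) = 34623*(√283371 + 9075) = 34623*(9075 + √283371) = 314203725 + 34623*√283371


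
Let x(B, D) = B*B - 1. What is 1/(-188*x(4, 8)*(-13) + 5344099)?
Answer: 1/5380759 ≈ 1.8585e-7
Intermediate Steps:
x(B, D) = -1 + B² (x(B, D) = B² - 1 = -1 + B²)
1/(-188*x(4, 8)*(-13) + 5344099) = 1/(-188*(-1 + 4²)*(-13) + 5344099) = 1/(-188*(-1 + 16)*(-13) + 5344099) = 1/(-188*15*(-13) + 5344099) = 1/(-2820*(-13) + 5344099) = 1/(36660 + 5344099) = 1/5380759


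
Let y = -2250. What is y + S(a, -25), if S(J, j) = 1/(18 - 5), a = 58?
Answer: -29249/13 ≈ -2249.9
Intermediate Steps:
S(J, j) = 1/13
y + S(a, -25) = -2250 + 1/13 = -29249/13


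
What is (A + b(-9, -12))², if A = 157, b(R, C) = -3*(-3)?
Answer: 27556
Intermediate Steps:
b(R, C) = 9
(A + b(-9, -12))² = (157 + 9)² = 166² = 27556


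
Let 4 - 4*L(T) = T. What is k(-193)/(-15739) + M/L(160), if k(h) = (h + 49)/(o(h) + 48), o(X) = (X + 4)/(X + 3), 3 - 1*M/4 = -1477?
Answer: -289121296960/1904686563 ≈ -151.79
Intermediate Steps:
M = 5920 (M = 12 - 4*(-1477) = 12 + 5908 = 5920)
L(T) = 1 - T/4
o(X) = (4 + X)/(3 + X)
k(h) = (49 + h)/(48 + (4 + h)/(3 + h)) (k(h) = (h + 49)/((4 + h)/(3 + h) + 48) = (49 + h)/(48 + (4 + h)/(3 + h)))
k(-193)/(-15739) + M/L(160) = ((3 - 193)*(49 - 193)/(148 + 49*(-193)))/(-15739) + 5920/(1 - 1/4*160) = (-190*(-144)/(148 - 9457))*(-1/15739) + 5920/(1 - 40) = (-190*(-144)/(-9309))*(-1/15739) + 5920/(-39) = -1/9309*(-190)*(-144)*(-1/15739) + 5920*(-1/39) = -9120/3103*(-1/15739) - 5920/39 = 9120/48838117 - 5920/39 = -289121296960/1904686563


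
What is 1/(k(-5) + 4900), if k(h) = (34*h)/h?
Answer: 1/4934 ≈ 0.00020268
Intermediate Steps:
k(h) = 34
1/(k(-5) + 4900) = 1/(34 + 4900) = 1/4934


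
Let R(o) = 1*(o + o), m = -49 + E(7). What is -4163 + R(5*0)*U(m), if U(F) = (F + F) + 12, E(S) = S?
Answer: -4163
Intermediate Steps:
m = -42 (m = -49 + 7 = -42)
U(F) = 12 + 2*F (U(F) = 2*F + 12 = 12 + 2*F)
R(o) = 2*o (R(o) = 1*(2*o) = 2*o)
-4163 + R(5*0)*U(m) = -4163 + (2*(5*0))*(12 + 2*(-42)) = -4163 + (2*0)*(12 - 84) = -4163 + 0*(-72) = -4163 + 0 = -4163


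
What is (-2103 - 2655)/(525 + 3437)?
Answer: -2379/1981 ≈ -1.2009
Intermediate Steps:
(-2103 - 2655)/(525 + 3437) = -4758/3962 = -4758*1/3962 = -2379/1981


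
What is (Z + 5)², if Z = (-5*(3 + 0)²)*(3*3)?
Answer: 160000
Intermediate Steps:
Z = -405 (Z = -5*3²*9 = -5*9*9 = -45*9 = -405)
(Z + 5)² = (-405 + 5)² = (-400)² = 160000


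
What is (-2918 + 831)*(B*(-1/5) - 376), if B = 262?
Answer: 4470354/5 ≈ 8.9407e+5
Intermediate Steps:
(-2918 + 831)*(B*(-1/5) - 376) = (-2918 + 831)*(262*(-1/5) - 376) = -2087*(262*(-1*1/5) - 376) = -2087*(262*(-1/5) - 376) = -2087*(-262/5 - 376) = -2087*(-2142/5) = 4470354/5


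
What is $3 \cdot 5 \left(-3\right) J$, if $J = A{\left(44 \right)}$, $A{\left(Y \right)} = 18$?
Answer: $-810$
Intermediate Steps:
$J = 18$
$3 \cdot 5 \left(-3\right) J = 3 \cdot 5 \left(-3\right) 18 = 15 \left(-3\right) 18 = \left(-45\right) 18 = -810$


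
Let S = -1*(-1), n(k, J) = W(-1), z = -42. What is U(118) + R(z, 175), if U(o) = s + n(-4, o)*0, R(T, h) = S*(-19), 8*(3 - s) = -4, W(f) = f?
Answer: -31/2 ≈ -15.500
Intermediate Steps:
n(k, J) = -1
S = 1
s = 7/2 (s = 3 - 1/8*(-4) = 3 + 1/2 = 7/2 ≈ 3.5000)
R(T, h) = -19 (R(T, h) = 1*(-19) = -19)
U(o) = 7/2 (U(o) = 7/2 - 1*0 = 7/2 + 0 = 7/2)
U(118) + R(z, 175) = 7/2 - 19 = -31/2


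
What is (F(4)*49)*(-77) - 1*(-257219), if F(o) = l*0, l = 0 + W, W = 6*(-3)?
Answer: 257219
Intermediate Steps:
W = -18
l = -18 (l = 0 - 18 = -18)
F(o) = 0 (F(o) = -18*0 = 0)
(F(4)*49)*(-77) - 1*(-257219) = (0*49)*(-77) - 1*(-257219) = 0*(-77) + 257219 = 0 + 257219 = 257219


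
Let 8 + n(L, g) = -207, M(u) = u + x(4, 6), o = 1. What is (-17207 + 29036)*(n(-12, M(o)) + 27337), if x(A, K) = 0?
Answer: 320826138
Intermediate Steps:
M(u) = u (M(u) = u + 0 = u)
n(L, g) = -215 (n(L, g) = -8 - 207 = -215)
(-17207 + 29036)*(n(-12, M(o)) + 27337) = (-17207 + 29036)*(-215 + 27337) = 11829*27122 = 320826138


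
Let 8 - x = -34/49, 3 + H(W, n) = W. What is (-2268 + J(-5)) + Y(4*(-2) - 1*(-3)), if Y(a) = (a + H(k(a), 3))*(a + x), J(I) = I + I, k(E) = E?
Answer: -113975/49 ≈ -2326.0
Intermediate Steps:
H(W, n) = -3 + W
J(I) = 2*I
x = 426/49 (x = 8 - (-34)/49 = 8 - 1*(-34/49) = 8 + 34/49 = 426/49 ≈ 8.6939)
Y(a) = (-3 + 2*a)*(426/49 + a) (Y(a) = (a + (-3 + a))*(a + 426/49) = (-3 + 2*a)*(426/49 + a))
(-2268 + J(-5)) + Y(4*(-2) - 1*(-3)) = (-2268 + 2*(-5)) + (-1278/49 + 2*(4*(-2) - 1*(-3))² + 705*(4*(-2) - 1*(-3))/49) = (-2268 - 10) + (-1278/49 + 2*(-8 + 3)² + 705*(-8 + 3)/49) = -2278 + (-1278/49 + 2*(-5)² + (705/49)*(-5)) = -2278 + (-1278/49 + 2*25 - 3525/49) = -2278 + (-1278/49 + 50 - 3525/49) = -2278 - 2353/49 = -113975/49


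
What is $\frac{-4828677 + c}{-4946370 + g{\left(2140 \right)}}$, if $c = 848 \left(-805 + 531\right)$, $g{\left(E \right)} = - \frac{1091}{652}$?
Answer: $\frac{3299790908}{3225034331} \approx 1.0232$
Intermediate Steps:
$g{\left(E \right)} = - \frac{1091}{652}$ ($g{\left(E \right)} = \left(-1091\right) \frac{1}{652} = - \frac{1091}{652}$)
$c = -232352$ ($c = 848 \left(-274\right) = -232352$)
$\frac{-4828677 + c}{-4946370 + g{\left(2140 \right)}} = \frac{-4828677 - 232352}{-4946370 - \frac{1091}{652}} = - \frac{5061029}{- \frac{3225034331}{652}} = \left(-5061029\right) \left(- \frac{652}{3225034331}\right) = \frac{3299790908}{3225034331}$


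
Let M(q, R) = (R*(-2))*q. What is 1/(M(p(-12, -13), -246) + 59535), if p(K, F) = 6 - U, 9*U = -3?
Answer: 1/62651 ≈ 1.5961e-5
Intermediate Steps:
U = -1/3 (U = (1/9)*(-3) = -1/3 ≈ -0.33333)
p(K, F) = 19/3 (p(K, F) = 6 - 1*(-1/3) = 6 + 1/3 = 19/3)
M(q, R) = -2*R*q (M(q, R) = (-2*R)*q = -2*R*q)
1/(M(p(-12, -13), -246) + 59535) = 1/(-2*(-246)*19/3 + 59535) = 1/(3116 + 59535) = 1/62651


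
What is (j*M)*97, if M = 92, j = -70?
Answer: -624680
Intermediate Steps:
(j*M)*97 = -70*92*97 = -6440*97 = -624680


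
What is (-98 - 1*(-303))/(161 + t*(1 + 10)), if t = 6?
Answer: 205/227 ≈ 0.90308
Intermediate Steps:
(-98 - 1*(-303))/(161 + t*(1 + 10)) = (-98 - 1*(-303))/(161 + 6*(1 + 10)) = (-98 + 303)/(161 + 6*11) = 205/(161 + 66) = 205/227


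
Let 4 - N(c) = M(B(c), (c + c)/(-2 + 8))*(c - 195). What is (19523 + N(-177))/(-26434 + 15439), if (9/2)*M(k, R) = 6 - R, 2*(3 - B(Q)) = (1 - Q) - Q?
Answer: -74701/32985 ≈ -2.2647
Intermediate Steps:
B(Q) = 5/2 + Q (B(Q) = 3 - ((1 - Q) - Q)/2 = 3 - (1 - 2*Q)/2 = 3 + (-½ + Q) = 5/2 + Q)
M(k, R) = 4/3 - 2*R/9 (M(k, R) = 2*(6 - R)/9 = 4/3 - 2*R/9)
N(c) = 4 - (-195 + c)*(4/3 - 2*c/27) (N(c) = 4 - (4/3 - 2*(c + c)/(9*(-2 + 8)))*(c - 195) = 4 - (4/3 - 2*2*c/(9*6))*(-195 + c) = 4 - (4/3 - 2*c/27)*(-195 + c) = 4 - (-195 + c)*(4/3 - 2*c/27))
(19523 + N(-177))/(-26434 + 15439) = (19523 + (264 - 142/9*(-177) + (2/27)*(-177)²))/(-26434 + 15439) = (19523 + (264 + 8378/3 + (2/27)*31329))/(-10995) = (19523 + (264 + 8378/3 + 6962/3))*(-1/10995) = (19523 + 16132/3)*(-1/10995) = (74701/3)*(-1/10995) = -74701/32985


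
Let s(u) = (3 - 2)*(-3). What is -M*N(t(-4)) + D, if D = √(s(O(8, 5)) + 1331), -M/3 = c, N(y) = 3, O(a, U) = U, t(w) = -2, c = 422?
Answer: 3798 + 4*√83 ≈ 3834.4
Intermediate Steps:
M = -1266 (M = -3*422 = -1266)
s(u) = -3 (s(u) = 1*(-3) = -3)
D = 4*√83 (D = √(-3 + 1331) = √1328 = 4*√83 ≈ 36.442)
-M*N(t(-4)) + D = -(-1266)*3 + 4*√83 = -1*(-3798) + 4*√83 = 3798 + 4*√83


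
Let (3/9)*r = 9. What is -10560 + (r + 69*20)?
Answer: -9153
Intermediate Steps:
r = 27 (r = 3*9 = 27)
-10560 + (r + 69*20) = -10560 + (27 + 69*20) = -10560 + (27 + 1380) = -10560 + 1407 = -9153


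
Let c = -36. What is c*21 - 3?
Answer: -759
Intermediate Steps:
c*21 - 3 = -36*21 - 3 = -756 - 3 = -759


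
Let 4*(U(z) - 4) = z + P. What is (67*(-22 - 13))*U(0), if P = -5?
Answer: -25795/4 ≈ -6448.8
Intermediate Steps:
U(z) = 11/4 + z/4 (U(z) = 4 + (z - 5)/4 = 4 + (-5 + z)/4 = 4 + (-5/4 + z/4) = 11/4 + z/4)
(67*(-22 - 13))*U(0) = (67*(-22 - 13))*(11/4 + (1/4)*0) = (67*(-35))*(11/4 + 0) = -2345*11/4 = -25795/4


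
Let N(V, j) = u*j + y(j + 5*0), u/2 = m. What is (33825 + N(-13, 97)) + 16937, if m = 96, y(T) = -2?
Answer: 69384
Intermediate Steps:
u = 192 (u = 2*96 = 192)
N(V, j) = -2 + 192*j (N(V, j) = 192*j - 2 = -2 + 192*j)
(33825 + N(-13, 97)) + 16937 = (33825 + (-2 + 192*97)) + 16937 = (33825 + (-2 + 18624)) + 16937 = (33825 + 18622) + 16937 = 52447 + 16937 = 69384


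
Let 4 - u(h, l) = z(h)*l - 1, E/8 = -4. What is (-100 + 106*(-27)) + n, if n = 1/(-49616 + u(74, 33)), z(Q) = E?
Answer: -143819911/48555 ≈ -2962.0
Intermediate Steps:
E = -32 (E = 8*(-4) = -32)
z(Q) = -32
u(h, l) = 5 + 32*l (u(h, l) = 4 - (-32*l - 1) = 4 - (-1 - 32*l) = 4 + (1 + 32*l) = 5 + 32*l)
n = -1/48555 (n = 1/(-49616 + (5 + 32*33)) = 1/(-49616 + (5 + 1056)) = 1/(-49616 + 1061) = 1/(-48555) = -1/48555 ≈ -2.0595e-5)
(-100 + 106*(-27)) + n = (-100 + 106*(-27)) - 1/48555 = (-100 - 2862) - 1/48555 = -2962 - 1/48555 = -143819911/48555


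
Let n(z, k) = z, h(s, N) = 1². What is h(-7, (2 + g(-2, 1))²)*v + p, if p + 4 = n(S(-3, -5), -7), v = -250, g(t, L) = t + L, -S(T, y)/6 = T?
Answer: -236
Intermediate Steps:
S(T, y) = -6*T
g(t, L) = L + t
h(s, N) = 1
p = 14 (p = -4 - 6*(-3) = -4 + 18 = 14)
h(-7, (2 + g(-2, 1))²)*v + p = 1*(-250) + 14 = -250 + 14 = -236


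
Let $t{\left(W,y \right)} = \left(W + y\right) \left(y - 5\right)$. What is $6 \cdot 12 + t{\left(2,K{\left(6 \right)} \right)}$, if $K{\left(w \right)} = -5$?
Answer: $102$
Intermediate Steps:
$t{\left(W,y \right)} = \left(-5 + y\right) \left(W + y\right)$ ($t{\left(W,y \right)} = \left(W + y\right) \left(-5 + y\right) = \left(-5 + y\right) \left(W + y\right)$)
$6 \cdot 12 + t{\left(2,K{\left(6 \right)} \right)} = 6 \cdot 12 + \left(\left(-5\right)^{2} - 10 - -25 + 2 \left(-5\right)\right) = 72 + \left(25 - 10 + 25 - 10\right) = 72 + 30 = 102$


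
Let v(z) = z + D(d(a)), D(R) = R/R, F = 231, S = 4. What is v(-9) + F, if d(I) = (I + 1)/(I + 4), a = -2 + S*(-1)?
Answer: 223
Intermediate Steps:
a = -6 (a = -2 + 4*(-1) = -2 - 4 = -6)
d(I) = (1 + I)/(4 + I)
D(R) = 1
v(z) = 1 + z (v(z) = z + 1 = 1 + z)
v(-9) + F = (1 - 9) + 231 = -8 + 231 = 223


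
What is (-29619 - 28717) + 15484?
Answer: -42852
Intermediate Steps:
(-29619 - 28717) + 15484 = -58336 + 15484 = -42852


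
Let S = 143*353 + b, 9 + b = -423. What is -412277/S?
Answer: -412277/50047 ≈ -8.2378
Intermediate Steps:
b = -432 (b = -9 - 423 = -432)
S = 50047 (S = 143*353 - 432 = 50479 - 432 = 50047)
-412277/S = -412277/50047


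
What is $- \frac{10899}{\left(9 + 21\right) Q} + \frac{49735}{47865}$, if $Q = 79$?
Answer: $- \frac{26920579}{7562670} \approx -3.5597$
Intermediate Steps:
$- \frac{10899}{\left(9 + 21\right) Q} + \frac{49735}{47865} = - \frac{10899}{\left(9 + 21\right) 79} + \frac{49735}{47865} = - \frac{10899}{30 \cdot 79} + 49735 \cdot \frac{1}{47865} = - \frac{10899}{2370} + \frac{9947}{9573} = \left(-10899\right) \frac{1}{2370} + \frac{9947}{9573} = - \frac{3633}{790} + \frac{9947}{9573} = - \frac{26920579}{7562670}$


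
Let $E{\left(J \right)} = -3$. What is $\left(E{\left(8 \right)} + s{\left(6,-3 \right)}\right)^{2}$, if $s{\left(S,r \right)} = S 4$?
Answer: $441$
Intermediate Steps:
$s{\left(S,r \right)} = 4 S$
$\left(E{\left(8 \right)} + s{\left(6,-3 \right)}\right)^{2} = \left(-3 + 4 \cdot 6\right)^{2} = \left(-3 + 24\right)^{2} = 21^{2} = 441$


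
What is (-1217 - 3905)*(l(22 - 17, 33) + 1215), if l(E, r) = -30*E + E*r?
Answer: -6300060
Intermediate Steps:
(-1217 - 3905)*(l(22 - 17, 33) + 1215) = (-1217 - 3905)*((22 - 17)*(-30 + 33) + 1215) = -5122*(5*3 + 1215) = -5122*(15 + 1215) = -5122*1230 = -6300060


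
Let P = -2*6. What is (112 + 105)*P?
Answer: -2604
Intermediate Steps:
P = -12
(112 + 105)*P = (112 + 105)*(-12) = 217*(-12) = -2604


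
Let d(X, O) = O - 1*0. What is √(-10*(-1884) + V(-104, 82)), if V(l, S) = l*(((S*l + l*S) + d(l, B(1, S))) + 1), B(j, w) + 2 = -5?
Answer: 2*√448322 ≈ 1339.1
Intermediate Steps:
B(j, w) = -7 (B(j, w) = -2 - 5 = -7)
d(X, O) = O (d(X, O) = O + 0 = O)
V(l, S) = l*(-6 + 2*S*l) (V(l, S) = l*(((S*l + l*S) - 7) + 1) = l*(((S*l + S*l) - 7) + 1) = l*((2*S*l - 7) + 1) = l*((-7 + 2*S*l) + 1) = l*(-6 + 2*S*l))
√(-10*(-1884) + V(-104, 82)) = √(-10*(-1884) + 2*(-104)*(-3 + 82*(-104))) = √(18840 + 2*(-104)*(-3 - 8528)) = √(18840 + 2*(-104)*(-8531)) = √(18840 + 1774448) = √1793288 = 2*√448322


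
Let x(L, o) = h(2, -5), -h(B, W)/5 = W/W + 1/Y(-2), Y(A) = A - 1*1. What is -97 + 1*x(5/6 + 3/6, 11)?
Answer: -301/3 ≈ -100.33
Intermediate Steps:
Y(A) = -1 + A (Y(A) = A - 1 = -1 + A)
h(B, W) = -10/3 (h(B, W) = -5*(W/W + 1/(-1 - 2)) = -5*(1 + 1/(-3)) = -5*(1 + 1*(-1/3)) = -5*(1 - 1/3) = -5*2/3 = -10/3)
x(L, o) = -10/3
-97 + 1*x(5/6 + 3/6, 11) = -97 + 1*(-10/3) = -97 - 10/3 = -301/3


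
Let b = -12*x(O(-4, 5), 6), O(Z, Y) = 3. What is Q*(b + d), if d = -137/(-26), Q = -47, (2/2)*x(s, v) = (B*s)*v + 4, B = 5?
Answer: 1371977/26 ≈ 52768.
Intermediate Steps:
x(s, v) = 4 + 5*s*v (x(s, v) = (5*s)*v + 4 = 5*s*v + 4 = 4 + 5*s*v)
d = 137/26 (d = -137*(-1/26) = 137/26 ≈ 5.2692)
b = -1128 (b = -12*(4 + 5*3*6) = -12*(4 + 90) = -12*94 = -1128)
Q*(b + d) = -47*(-1128 + 137/26) = -47*(-29191/26) = 1371977/26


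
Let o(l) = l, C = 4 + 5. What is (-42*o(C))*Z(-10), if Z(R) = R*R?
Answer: -37800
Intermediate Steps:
C = 9
Z(R) = R**2
(-42*o(C))*Z(-10) = -42*9*(-10)**2 = -378*100 = -37800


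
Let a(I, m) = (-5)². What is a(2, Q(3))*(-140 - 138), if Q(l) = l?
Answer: -6950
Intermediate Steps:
a(I, m) = 25
a(2, Q(3))*(-140 - 138) = 25*(-140 - 138) = 25*(-278) = -6950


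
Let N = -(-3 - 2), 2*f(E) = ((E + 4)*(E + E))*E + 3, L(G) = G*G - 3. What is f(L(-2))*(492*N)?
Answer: 15990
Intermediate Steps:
L(G) = -3 + G**2 (L(G) = G**2 - 3 = -3 + G**2)
f(E) = 3/2 + E**2*(4 + E) (f(E) = (((E + 4)*(E + E))*E + 3)/2 = (((4 + E)*(2*E))*E + 3)/2 = ((2*E*(4 + E))*E + 3)/2 = (2*E**2*(4 + E) + 3)/2 = (3 + 2*E**2*(4 + E))/2 = 3/2 + E**2*(4 + E))
N = 5 (N = -1*(-5) = 5)
f(L(-2))*(492*N) = (3/2 + (-3 + (-2)**2)**3 + 4*(-3 + (-2)**2)**2)*(492*5) = (3/2 + (-3 + 4)**3 + 4*(-3 + 4)**2)*2460 = (3/2 + 1**3 + 4*1**2)*2460 = (3/2 + 1 + 4*1)*2460 = (3/2 + 1 + 4)*2460 = (13/2)*2460 = 15990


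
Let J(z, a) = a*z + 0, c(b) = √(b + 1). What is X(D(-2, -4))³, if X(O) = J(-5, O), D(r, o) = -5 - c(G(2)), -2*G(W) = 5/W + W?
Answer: 53125/4 + 36875*I*√5/8 ≈ 13281.0 + 10307.0*I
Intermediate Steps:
G(W) = -5/(2*W) - W/2 (G(W) = -(5/W + W)/2 = -(W + 5/W)/2 = -5/(2*W) - W/2)
c(b) = √(1 + b)
J(z, a) = a*z
D(r, o) = -5 - I*√5/2 (D(r, o) = -5 - √(1 + (½)*(-5 - 1*2²)/2) = -5 - √(1 + (½)*(½)*(-5 - 1*4)) = -5 - √(1 + (½)*(½)*(-5 - 4)) = -5 - √(1 + (½)*(½)*(-9)) = -5 - √(1 - 9/4) = -5 - √(-5/4) = -5 - I*√5/2)
X(O) = -5*O (X(O) = O*(-5) = -5*O)
X(D(-2, -4))³ = (-5*(-5 - I*√5/2))³ = (25 + 5*I*√5/2)³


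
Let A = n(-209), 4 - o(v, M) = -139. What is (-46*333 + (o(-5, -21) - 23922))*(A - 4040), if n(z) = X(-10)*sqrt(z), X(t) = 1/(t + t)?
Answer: 157951880 + 39097*I*sqrt(209)/20 ≈ 1.5795e+8 + 28261.0*I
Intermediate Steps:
X(t) = 1/(2*t)
o(v, M) = 143 (o(v, M) = 4 - 1*(-139) = 4 + 139 = 143)
n(z) = -sqrt(z)/20 (n(z) = ((1/2)/(-10))*sqrt(z) = ((1/2)*(-1/10))*sqrt(z) = -sqrt(z)/20)
A = -I*sqrt(209)/20 ≈ -0.72284*I
(-46*333 + (o(-5, -21) - 23922))*(A - 4040) = (-46*333 + (143 - 23922))*(-I*sqrt(209)/20 - 4040) = (-15318 - 23779)*(-4040 - I*sqrt(209)/20) = -39097*(-4040 - I*sqrt(209)/20) = 157951880 + 39097*I*sqrt(209)/20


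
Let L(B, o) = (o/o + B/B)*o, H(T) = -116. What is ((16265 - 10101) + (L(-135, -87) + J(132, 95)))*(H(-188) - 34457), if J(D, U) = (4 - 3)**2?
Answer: -207126843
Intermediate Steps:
J(D, U) = 1 (J(D, U) = 1**2 = 1)
L(B, o) = 2*o (L(B, o) = (1 + 1)*o = 2*o)
((16265 - 10101) + (L(-135, -87) + J(132, 95)))*(H(-188) - 34457) = ((16265 - 10101) + (2*(-87) + 1))*(-116 - 34457) = (6164 + (-174 + 1))*(-34573) = (6164 - 173)*(-34573) = 5991*(-34573) = -207126843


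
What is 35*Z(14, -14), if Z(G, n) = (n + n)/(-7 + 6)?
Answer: 980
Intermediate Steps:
Z(G, n) = -2*n (Z(G, n) = (2*n)/(-1) = (2*n)*(-1) = -2*n)
35*Z(14, -14) = 35*(-2*(-14)) = 35*28 = 980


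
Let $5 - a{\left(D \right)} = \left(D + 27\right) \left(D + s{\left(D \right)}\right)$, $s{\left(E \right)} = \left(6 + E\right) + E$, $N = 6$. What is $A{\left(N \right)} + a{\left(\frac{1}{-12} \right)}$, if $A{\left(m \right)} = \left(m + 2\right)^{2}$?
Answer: $- \frac{4117}{48} \approx -85.771$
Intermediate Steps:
$s{\left(E \right)} = 6 + 2 E$
$A{\left(m \right)} = \left(2 + m\right)^{2}$
$a{\left(D \right)} = 5 - \left(6 + 3 D\right) \left(27 + D\right)$ ($a{\left(D \right)} = 5 - \left(D + 27\right) \left(D + \left(6 + 2 D\right)\right) = 5 - \left(27 + D\right) \left(6 + 3 D\right) = 5 - \left(6 + 3 D\right) \left(27 + D\right)$)
$A{\left(N \right)} + a{\left(\frac{1}{-12} \right)} = \left(2 + 6\right)^{2} - \left(157 - \frac{29}{4} + \frac{1}{48}\right) = 8^{2} - \left(\frac{599}{4} + \frac{1}{48}\right) = 64 - \frac{7189}{48} = - \frac{4117}{48}$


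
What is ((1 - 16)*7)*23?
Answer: -2415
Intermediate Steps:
((1 - 16)*7)*23 = -15*7*23 = -105*23 = -2415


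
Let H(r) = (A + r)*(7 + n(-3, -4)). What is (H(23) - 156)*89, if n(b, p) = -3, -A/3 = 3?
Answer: -8900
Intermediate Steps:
A = -9 (A = -3*3 = -9)
H(r) = -36 + 4*r (H(r) = (-9 + r)*(7 - 3) = (-9 + r)*4 = -36 + 4*r)
(H(23) - 156)*89 = ((-36 + 4*23) - 156)*89 = ((-36 + 92) - 156)*89 = (56 - 156)*89 = -100*89 = -8900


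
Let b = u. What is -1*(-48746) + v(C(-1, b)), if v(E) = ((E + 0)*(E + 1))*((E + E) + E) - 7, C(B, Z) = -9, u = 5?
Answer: 46795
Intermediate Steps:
b = 5
v(E) = -7 + 3*E**2*(1 + E) (v(E) = (E*(1 + E))*(2*E + E) - 7 = (E*(1 + E))*(3*E) - 7 = 3*E**2*(1 + E) - 7 = -7 + 3*E**2*(1 + E))
-1*(-48746) + v(C(-1, b)) = -1*(-48746) + (-7 + 3*(-9)**2 + 3*(-9)**3) = 48746 + (-7 + 3*81 + 3*(-729)) = 48746 + (-7 + 243 - 2187) = 48746 - 1951 = 46795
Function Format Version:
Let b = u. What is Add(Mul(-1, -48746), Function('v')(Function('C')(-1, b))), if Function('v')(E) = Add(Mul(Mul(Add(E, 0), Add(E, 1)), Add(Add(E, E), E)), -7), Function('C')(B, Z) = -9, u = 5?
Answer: 46795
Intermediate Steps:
b = 5
Function('v')(E) = Add(-7, Mul(3, Pow(E, 2), Add(1, E))) (Function('v')(E) = Add(Mul(Mul(E, Add(1, E)), Add(Mul(2, E), E)), -7) = Add(Mul(Mul(E, Add(1, E)), Mul(3, E)), -7) = Add(Mul(3, Pow(E, 2), Add(1, E)), -7) = Add(-7, Mul(3, Pow(E, 2), Add(1, E))))
Add(Mul(-1, -48746), Function('v')(Function('C')(-1, b))) = Add(Mul(-1, -48746), Add(-7, Mul(3, Pow(-9, 2)), Mul(3, Pow(-9, 3)))) = Add(48746, Add(-7, Mul(3, 81), Mul(3, -729))) = Add(48746, Add(-7, 243, -2187)) = Add(48746, -1951) = 46795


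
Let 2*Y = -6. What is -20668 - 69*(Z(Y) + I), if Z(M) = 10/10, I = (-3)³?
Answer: -18874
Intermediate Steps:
Y = -3 (Y = (½)*(-6) = -3)
I = -27
Z(M) = 1 (Z(M) = 10*(⅒) = 1)
-20668 - 69*(Z(Y) + I) = -20668 - 69*(1 - 27) = -20668 - 69*(-26) = -20668 + 1794 = -18874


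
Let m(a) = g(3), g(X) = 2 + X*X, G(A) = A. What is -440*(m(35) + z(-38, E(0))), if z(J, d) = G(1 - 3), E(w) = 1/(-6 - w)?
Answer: -3960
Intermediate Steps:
z(J, d) = -2 (z(J, d) = 1 - 3 = -2)
g(X) = 2 + X²
m(a) = 11 (m(a) = 2 + 3² = 2 + 9 = 11)
-440*(m(35) + z(-38, E(0))) = -440*(11 - 2) = -440*9 = -3960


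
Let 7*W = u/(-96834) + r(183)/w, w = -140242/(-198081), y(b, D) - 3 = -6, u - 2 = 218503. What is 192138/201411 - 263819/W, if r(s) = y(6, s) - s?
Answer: 280659791482324643212/40263234147216633 ≈ 6970.6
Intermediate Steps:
u = 218505 (u = 2 + 218503 = 218505)
y(b, D) = -3 (y(b, D) = 3 - 6 = -3)
r(s) = -3 - s
w = 140242/198081 (w = -140242*(-1/198081) = 140242/198081 ≈ 0.70800)
W = -599717505209/15843559466 (W = (218505/(-96834) + (-3 - 1*183)/(140242/198081))/7 = (218505*(-1/96834) + (-3 - 183)*(198081/140242))/7 = (-72835/32278 - 186*198081/140242)/7 = (-72835/32278 - 18421533/70121)/7 = (⅐)*(-599717505209/2263365638) = -599717505209/15843559466 ≈ -37.852)
192138/201411 - 263819/W = 192138/201411 - 263819/(-599717505209/15843559466) = 192138*(1/201411) - 263819*(-15843559466/599717505209) = 64046/67137 + 4179832014760654/599717505209 = 280659791482324643212/40263234147216633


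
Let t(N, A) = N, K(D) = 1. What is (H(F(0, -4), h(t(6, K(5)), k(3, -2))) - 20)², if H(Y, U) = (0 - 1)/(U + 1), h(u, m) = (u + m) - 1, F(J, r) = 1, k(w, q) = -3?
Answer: 3721/9 ≈ 413.44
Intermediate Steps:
h(u, m) = -1 + m + u (h(u, m) = (m + u) - 1 = -1 + m + u)
H(Y, U) = -1/(1 + U)
(H(F(0, -4), h(t(6, K(5)), k(3, -2))) - 20)² = (-1/(1 + (-1 - 3 + 6)) - 20)² = (-1/(1 + 2) - 20)² = (-1/3 - 20)² = (-1*⅓ - 20)² = (-⅓ - 20)² = (-61/3)² = 3721/9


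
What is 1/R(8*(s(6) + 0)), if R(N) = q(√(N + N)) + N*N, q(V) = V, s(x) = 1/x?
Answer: 18/5 - 27*√6/20 ≈ 0.29319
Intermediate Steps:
s(x) = 1/x
R(N) = N² + √2*√N (R(N) = √(N + N) + N*N = √(2*N) + N² = √2*√N + N² = N² + √2*√N)
1/R(8*(s(6) + 0)) = 1/((8*(1/6 + 0))² + √2*√(8*(1/6 + 0))) = 1/((8*(⅙ + 0))² + √2*√(8*(⅙ + 0))) = 1/((8*(⅙))² + √2*√(8*(⅙))) = 1/((4/3)² + √2*√(4/3)) = 1/(16/9 + √2*(2*√3/3)) = 1/(16/9 + 2*√6/3)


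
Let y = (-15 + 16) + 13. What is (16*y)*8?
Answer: 1792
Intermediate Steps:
y = 14 (y = 1 + 13 = 14)
(16*y)*8 = (16*14)*8 = 224*8 = 1792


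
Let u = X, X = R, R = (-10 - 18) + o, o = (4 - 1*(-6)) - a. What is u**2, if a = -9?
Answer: 81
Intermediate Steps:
o = 19 (o = (4 - 1*(-6)) - 1*(-9) = (4 + 6) + 9 = 10 + 9 = 19)
R = -9 (R = (-10 - 18) + 19 = -28 + 19 = -9)
X = -9
u = -9
u**2 = (-9)**2 = 81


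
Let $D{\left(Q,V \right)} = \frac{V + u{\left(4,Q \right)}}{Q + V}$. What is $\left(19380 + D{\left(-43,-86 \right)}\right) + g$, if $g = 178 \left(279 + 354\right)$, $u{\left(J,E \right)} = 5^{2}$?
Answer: $\frac{17035027}{129} \approx 1.3205 \cdot 10^{5}$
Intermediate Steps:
$u{\left(J,E \right)} = 25$
$D{\left(Q,V \right)} = \frac{25 + V}{Q + V}$ ($D{\left(Q,V \right)} = \frac{V + 25}{Q + V} = \frac{25 + V}{Q + V}$)
$g = 112674$ ($g = 178 \cdot 633 = 112674$)
$\left(19380 + D{\left(-43,-86 \right)}\right) + g = \left(19380 + \frac{25 - 86}{-43 - 86}\right) + 112674 = \left(19380 + \frac{1}{-129} \left(-61\right)\right) + 112674 = \left(19380 - - \frac{61}{129}\right) + 112674 = \left(19380 + \frac{61}{129}\right) + 112674 = \frac{2500081}{129} + 112674 = \frac{17035027}{129}$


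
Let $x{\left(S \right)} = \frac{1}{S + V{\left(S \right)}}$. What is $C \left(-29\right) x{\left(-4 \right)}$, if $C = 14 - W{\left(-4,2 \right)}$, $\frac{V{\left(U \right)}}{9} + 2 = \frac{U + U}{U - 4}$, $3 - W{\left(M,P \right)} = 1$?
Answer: $\frac{348}{13} \approx 26.769$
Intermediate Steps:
$W{\left(M,P \right)} = 2$ ($W{\left(M,P \right)} = 3 - 1 = 2$)
$V{\left(U \right)} = -18 + \frac{18 U}{-4 + U}$ ($V{\left(U \right)} = -18 + 9 \frac{U + U}{U - 4} = -18 + 9 \frac{2 U}{-4 + U} = -18 + \frac{18 U}{-4 + U}$)
$x{\left(S \right)} = \frac{1}{S + \frac{72}{-4 + S}}$
$C = 12$ ($C = 14 - 2 = 12$)
$C \left(-29\right) x{\left(-4 \right)} = 12 \left(-29\right) \frac{-4 - 4}{72 - 4 \left(-4 - 4\right)} = - 348 \frac{1}{72 - -32} \left(-8\right) = - 348 \frac{1}{72 + 32} \left(-8\right) = - 348 \cdot \frac{1}{104} \left(-8\right) = \left(-348\right) \left(- \frac{1}{13}\right) = \frac{348}{13}$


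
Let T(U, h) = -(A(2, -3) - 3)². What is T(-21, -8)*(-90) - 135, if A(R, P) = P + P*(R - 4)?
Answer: -135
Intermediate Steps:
A(R, P) = P + P*(-4 + R)
T(U, h) = 0 (T(U, h) = -(-3*(-3 + 2) - 3)² = -(-3*(-1) - 3)² = -(3 - 3)² = -1*0² = -1*0 = 0)
T(-21, -8)*(-90) - 135 = 0*(-90) - 135 = 0 - 135 = -135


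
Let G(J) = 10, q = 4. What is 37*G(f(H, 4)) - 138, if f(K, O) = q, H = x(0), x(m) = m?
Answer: 232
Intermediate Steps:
H = 0
f(K, O) = 4
37*G(f(H, 4)) - 138 = 37*10 - 138 = 370 - 138 = 232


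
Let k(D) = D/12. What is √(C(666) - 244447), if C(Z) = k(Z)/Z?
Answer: I*√8800089/6 ≈ 494.42*I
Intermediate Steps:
k(D) = D/12 (k(D) = D*(1/12) = D/12)
C(Z) = 1/12 (C(Z) = (Z/12)/Z = 1/12)
√(C(666) - 244447) = √(1/12 - 244447) = √(-2933363/12) = I*√8800089/6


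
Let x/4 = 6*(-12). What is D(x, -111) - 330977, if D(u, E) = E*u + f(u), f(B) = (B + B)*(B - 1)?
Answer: -132545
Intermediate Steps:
f(B) = 2*B*(-1 + B) (f(B) = (2*B)*(-1 + B) = 2*B*(-1 + B))
x = -288 (x = 4*(6*(-12)) = 4*(-72) = -288)
D(u, E) = E*u + 2*u*(-1 + u)
D(x, -111) - 330977 = -288*(-2 - 111 + 2*(-288)) - 330977 = -288*(-2 - 111 - 576) - 330977 = -288*(-689) - 330977 = 198432 - 330977 = -132545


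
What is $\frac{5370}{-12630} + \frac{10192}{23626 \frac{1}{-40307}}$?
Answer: $- \frac{86477397239}{4973273} \approx -17388.0$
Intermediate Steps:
$\frac{5370}{-12630} + \frac{10192}{23626 \frac{1}{-40307}} = 5370 \left(- \frac{1}{12630}\right) + \frac{10192}{23626 \left(- \frac{1}{40307}\right)} = - \frac{179}{421} + \frac{10192}{- \frac{23626}{40307}} = - \frac{179}{421} + 10192 \left(- \frac{40307}{23626}\right) = - \frac{179}{421} - \frac{205404472}{11813} = - \frac{86477397239}{4973273}$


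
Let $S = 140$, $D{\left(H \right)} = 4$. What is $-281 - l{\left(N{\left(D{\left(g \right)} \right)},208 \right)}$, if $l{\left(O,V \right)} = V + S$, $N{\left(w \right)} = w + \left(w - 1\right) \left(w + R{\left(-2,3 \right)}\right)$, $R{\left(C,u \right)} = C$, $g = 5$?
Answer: $-629$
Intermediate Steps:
$N{\left(w \right)} = w + \left(-1 + w\right) \left(-2 + w\right)$ ($N{\left(w \right)} = w + \left(w - 1\right) \left(w - 2\right) = w + \left(-1 + w\right) \left(-2 + w\right)$)
$l{\left(O,V \right)} = 140 + V$ ($l{\left(O,V \right)} = V + 140 = 140 + V$)
$-281 - l{\left(N{\left(D{\left(g \right)} \right)},208 \right)} = -281 - \left(140 + 208\right) = -281 - 348 = -629$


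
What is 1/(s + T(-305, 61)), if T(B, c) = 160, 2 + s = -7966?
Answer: -1/7808 ≈ -0.00012807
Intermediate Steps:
s = -7968 (s = -2 - 7966 = -7968)
1/(s + T(-305, 61)) = 1/(-7968 + 160) = 1/(-7808) = -1/7808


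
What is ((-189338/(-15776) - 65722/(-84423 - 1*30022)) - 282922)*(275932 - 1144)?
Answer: -1032048223178605839/13275620 ≈ -7.7740e+10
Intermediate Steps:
((-189338/(-15776) - 65722/(-84423 - 1*30022)) - 282922)*(275932 - 1144) = ((-189338*(-1/15776) - 65722/(-84423 - 30022)) - 282922)*274788 = ((94669/7888 - 65722/(-114445)) - 282922)*274788 = ((94669/7888 - 65722*(-1/114445)) - 282922)*274788 = ((94669/7888 + 65722/114445) - 282922)*274788 = (11352808841/902742160 - 282922)*274788 = -255394264582679/902742160*274788 = -1032048223178605839/13275620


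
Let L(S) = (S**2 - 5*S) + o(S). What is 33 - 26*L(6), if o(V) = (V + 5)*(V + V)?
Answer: -3555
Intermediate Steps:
o(V) = 2*V*(5 + V) (o(V) = (5 + V)*(2*V) = 2*V*(5 + V))
L(S) = S**2 - 5*S + 2*S*(5 + S) (L(S) = (S**2 - 5*S) + 2*S*(5 + S) = S**2 - 5*S + 2*S*(5 + S))
33 - 26*L(6) = 33 - 156*(5 + 3*6) = 33 - 156*(5 + 18) = 33 - 156*23 = 33 - 26*138 = 33 - 3588 = -3555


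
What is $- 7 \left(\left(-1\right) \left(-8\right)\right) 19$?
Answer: $-1064$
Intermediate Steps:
$- 7 \left(\left(-1\right) \left(-8\right)\right) 19 = \left(-7\right) 8 \cdot 19 = \left(-56\right) 19 = -1064$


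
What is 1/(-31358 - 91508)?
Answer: -1/122866 ≈ -8.1389e-6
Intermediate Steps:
1/(-31358 - 91508) = 1/(-122866) = -1/122866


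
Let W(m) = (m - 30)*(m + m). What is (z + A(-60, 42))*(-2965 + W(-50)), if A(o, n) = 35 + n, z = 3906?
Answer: 20054405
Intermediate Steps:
W(m) = 2*m*(-30 + m) (W(m) = (-30 + m)*(2*m) = 2*m*(-30 + m))
(z + A(-60, 42))*(-2965 + W(-50)) = (3906 + (35 + 42))*(-2965 + 2*(-50)*(-30 - 50)) = (3906 + 77)*(-2965 + 2*(-50)*(-80)) = 3983*(-2965 + 8000) = 3983*5035 = 20054405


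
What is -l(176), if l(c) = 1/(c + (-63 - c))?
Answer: 1/63 ≈ 0.015873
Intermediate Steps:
l(c) = -1/63 (l(c) = 1/(-63) = -1/63)
-l(176) = -1*(-1/63) = 1/63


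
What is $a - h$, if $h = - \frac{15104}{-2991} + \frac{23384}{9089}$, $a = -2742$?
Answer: $- \frac{74749037458}{27185199} \approx -2749.6$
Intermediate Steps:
$h = \frac{207221800}{27185199}$ ($h = \left(-15104\right) \left(- \frac{1}{2991}\right) + 23384 \cdot \frac{1}{9089} = \frac{15104}{2991} + \frac{23384}{9089} = \frac{207221800}{27185199} \approx 7.6226$)
$a - h = -2742 - \frac{207221800}{27185199} = - \frac{74749037458}{27185199}$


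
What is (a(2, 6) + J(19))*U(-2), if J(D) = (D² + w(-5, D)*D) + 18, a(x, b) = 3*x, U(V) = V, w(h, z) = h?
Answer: -580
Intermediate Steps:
J(D) = 18 + D² - 5*D (J(D) = (D² - 5*D) + 18 = 18 + D² - 5*D)
(a(2, 6) + J(19))*U(-2) = (3*2 + (18 + 19² - 5*19))*(-2) = (6 + (18 + 361 - 95))*(-2) = (6 + 284)*(-2) = 290*(-2) = -580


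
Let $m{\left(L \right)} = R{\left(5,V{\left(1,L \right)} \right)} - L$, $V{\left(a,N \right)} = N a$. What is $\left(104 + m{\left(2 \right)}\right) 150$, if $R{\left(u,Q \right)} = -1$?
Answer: $15150$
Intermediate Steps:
$m{\left(L \right)} = -1 - L$
$\left(104 + m{\left(2 \right)}\right) 150 = \left(104 - 3\right) 150 = 101 \cdot 150 = 15150$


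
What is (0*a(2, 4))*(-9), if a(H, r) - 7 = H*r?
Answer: 0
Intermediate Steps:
a(H, r) = 7 + H*r
(0*a(2, 4))*(-9) = (0*(7 + 2*4))*(-9) = (0*(7 + 8))*(-9) = (0*15)*(-9) = 0*(-9) = 0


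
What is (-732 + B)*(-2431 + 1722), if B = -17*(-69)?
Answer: -312669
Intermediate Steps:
B = 1173
(-732 + B)*(-2431 + 1722) = (-732 + 1173)*(-2431 + 1722) = 441*(-709) = -312669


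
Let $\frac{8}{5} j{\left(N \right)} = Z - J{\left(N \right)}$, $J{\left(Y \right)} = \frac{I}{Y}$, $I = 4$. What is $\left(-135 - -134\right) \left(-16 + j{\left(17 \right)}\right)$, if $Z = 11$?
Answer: $\frac{1261}{136} \approx 9.2721$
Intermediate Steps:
$J{\left(Y \right)} = \frac{4}{Y}$
$j{\left(N \right)} = \frac{55}{8} - \frac{5}{2 N}$ ($j{\left(N \right)} = \frac{5 \left(11 - \frac{4}{N}\right)}{8} = \frac{55}{8} - \frac{5}{2 N}$)
$\left(-135 - -134\right) \left(-16 + j{\left(17 \right)}\right) = \left(-135 - -134\right) \left(-16 + \frac{5 \left(-4 + 11 \cdot 17\right)}{8 \cdot 17}\right) = \left(-135 + 134\right) \left(-16 + \frac{5}{8} \cdot \frac{1}{17} \left(-4 + 187\right)\right) = - (-16 + \frac{5}{8} \cdot \frac{1}{17} \cdot 183) = - (-16 + \frac{915}{136}) = \left(-1\right) \left(- \frac{1261}{136}\right) = \frac{1261}{136}$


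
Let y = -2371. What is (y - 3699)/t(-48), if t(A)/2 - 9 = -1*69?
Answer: 607/12 ≈ 50.583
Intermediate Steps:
t(A) = -120 (t(A) = 18 + 2*(-1*69) = 18 + 2*(-69) = 18 - 138 = -120)
(y - 3699)/t(-48) = (-2371 - 3699)/(-120) = -6070*(-1/120) = 607/12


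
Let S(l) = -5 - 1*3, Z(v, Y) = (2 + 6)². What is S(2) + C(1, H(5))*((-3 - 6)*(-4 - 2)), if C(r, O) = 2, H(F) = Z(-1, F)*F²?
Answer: 100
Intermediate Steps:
Z(v, Y) = 64 (Z(v, Y) = 8² = 64)
H(F) = 64*F²
S(l) = -8 (S(l) = -5 - 3 = -8)
S(2) + C(1, H(5))*((-3 - 6)*(-4 - 2)) = -8 + 2*((-3 - 6)*(-4 - 2)) = -8 + 2*(-9*(-6)) = -8 + 2*54 = -8 + 108 = 100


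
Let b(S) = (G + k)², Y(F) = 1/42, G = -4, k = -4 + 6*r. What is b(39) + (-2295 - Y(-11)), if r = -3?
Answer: -67999/42 ≈ -1619.0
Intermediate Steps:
k = -22 (k = -4 + 6*(-3) = -4 - 18 = -22)
Y(F) = 1/42
b(S) = 676 (b(S) = (-4 - 22)² = (-26)² = 676)
b(39) + (-2295 - Y(-11)) = 676 + (-2295 - 1*1/42) = 676 + (-2295 - 1/42) = 676 - 96391/42 = -67999/42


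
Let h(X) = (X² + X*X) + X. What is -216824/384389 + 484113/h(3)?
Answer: 8861102793/384389 ≈ 23052.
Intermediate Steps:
h(X) = X + 2*X² (h(X) = (X² + X²) + X = 2*X² + X = X + 2*X²)
-216824/384389 + 484113/h(3) = -216824/384389 + 484113/((3*(1 + 2*3))) = -216824*1/384389 + 484113/((3*(1 + 6))) = -216824/384389 + 484113/((3*7)) = -216824/384389 + 484113/21 = -216824/384389 + 484113*(1/21) = -216824/384389 + 23053 = 8861102793/384389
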